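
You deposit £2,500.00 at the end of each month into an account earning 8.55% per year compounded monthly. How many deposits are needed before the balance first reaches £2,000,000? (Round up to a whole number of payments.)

Periodic rate r = 0.0855/12 per month; n is counted in months.
Ordinary annuity FV: 2,000,000 = 2,500 × [((1+r)^n − 1)/r].
(1+r)^n = 1 + 2,000,000 × r / 2,500, so n = ln(1 + 2,000,000·r/2,500) / ln(1+r) = 267.91.
Round up to a whole number of payments: n = 268.

268 payments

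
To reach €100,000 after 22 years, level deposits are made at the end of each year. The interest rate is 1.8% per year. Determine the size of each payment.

€3,744.96

Level ordinary annuity; solve FV = PMT × [((1+r)^n − 1)/r] for PMT.
Periodic rate r = 0.018 per year.
With n = 22: PMT = 100,000 / ([((1+r)^n − 1)/r]) = €3,744.96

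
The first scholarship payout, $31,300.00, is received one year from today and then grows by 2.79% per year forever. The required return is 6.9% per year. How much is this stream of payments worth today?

$761,557.18

Periodic rate r = 0.069 per year.
Growing perpetuity (Gordon): PV = PMT₁ / (r − g) = 31,300 / (r − 0.0279) = $761,557.18.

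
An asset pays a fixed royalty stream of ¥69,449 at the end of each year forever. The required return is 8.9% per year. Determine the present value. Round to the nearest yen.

Periodic rate r = 0.089 per year.
Level perpetuity: PV = PMT / r = 69,449 / (0.089) = ¥780,326.

¥780,326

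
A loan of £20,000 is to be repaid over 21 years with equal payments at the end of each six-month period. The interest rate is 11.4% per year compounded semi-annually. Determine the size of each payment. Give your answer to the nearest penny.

Level ordinary annuity; solve PV = PMT × [(1 − (1+r)^−n)/r] for PMT.
Periodic rate r = 0.114/2 per half-year; n is counted in half-years.
With n = 42: PMT = 20,000 / ([(1 − (1+r)^−n)/r]) = £1,263.11

£1,263.11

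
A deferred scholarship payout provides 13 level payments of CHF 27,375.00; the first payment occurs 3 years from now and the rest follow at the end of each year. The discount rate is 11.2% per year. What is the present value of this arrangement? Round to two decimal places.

CHF 147,939.72

Ordinary annuity of 13 payments, first payment at period 3.
Periodic rate r = 0.112 per year.
The ordinary-annuity PV formula values the stream one period before the first payment (period 2); discount that back 2 periods:
PV₀ = 27,375 × [1 − (1+r)^−13] / r × (1+r)^−2 = CHF 147,939.72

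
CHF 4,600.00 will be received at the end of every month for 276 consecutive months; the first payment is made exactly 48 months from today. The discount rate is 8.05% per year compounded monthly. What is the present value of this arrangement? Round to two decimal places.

CHF 421,692.53

Ordinary annuity of 276 payments, first payment at period 48.
Periodic rate r = 0.0805/12 per month; n is counted in months.
The ordinary-annuity PV formula values the stream one period before the first payment (period 47); discount that back 47 periods:
PV₀ = 4,600 × [1 − (1+r)^−276] / r × (1+r)^−47 = CHF 421,692.53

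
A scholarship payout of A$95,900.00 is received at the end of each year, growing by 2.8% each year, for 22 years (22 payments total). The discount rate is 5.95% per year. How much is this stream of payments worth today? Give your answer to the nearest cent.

A$1,477,204.71

Periodic rate r = 0.0595 per year.
Growing ordinary annuity: PV = PMT₁ × [1 − ((1+g)/(1+r))^n] / (r − g) = 95,900 × [1 − ((1+0.028)/(1+r))^22] / (r − 0.028) = A$1,477,204.71.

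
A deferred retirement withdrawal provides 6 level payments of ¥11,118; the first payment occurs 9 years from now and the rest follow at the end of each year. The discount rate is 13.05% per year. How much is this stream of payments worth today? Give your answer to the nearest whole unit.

¥16,636

Ordinary annuity of 6 payments, first payment at period 9.
Periodic rate r = 0.1305 per year.
The ordinary-annuity PV formula values the stream one period before the first payment (period 8); discount that back 8 periods:
PV₀ = 11,118 × [1 − (1+r)^−6] / r × (1+r)^−8 = ¥16,636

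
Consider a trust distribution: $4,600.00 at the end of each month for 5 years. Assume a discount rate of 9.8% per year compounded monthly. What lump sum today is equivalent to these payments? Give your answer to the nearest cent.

This is an ordinary annuity: 60 payments of $4,600.00 at the end of each month.
Periodic rate r = 0.098/12 per month; n is counted in months.
PV = PMT × [(1 − (1+r)^−n)/r] = 4,600 × [1 − (1+r)^−60] / r = $217,506.74

$217,506.74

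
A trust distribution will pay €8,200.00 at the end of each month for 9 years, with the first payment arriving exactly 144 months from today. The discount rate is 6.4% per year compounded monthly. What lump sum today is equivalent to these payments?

Ordinary annuity of 108 payments, first payment at period 144.
Periodic rate r = 0.064/12 per month; n is counted in months.
The ordinary-annuity PV formula values the stream one period before the first payment (period 143); discount that back 143 periods:
PV₀ = 8,200 × [1 − (1+r)^−108] / r × (1+r)^−143 = €314,015.65

€314,015.65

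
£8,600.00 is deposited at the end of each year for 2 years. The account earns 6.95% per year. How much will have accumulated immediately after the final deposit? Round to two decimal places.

£17,797.70

This is an ordinary annuity: 2 deposits of £8,600.00 at the end of each year.
Periodic rate r = 0.0695 per year.
FV = PMT × [((1+r)^n − 1)/r] = 8,600 × [(1+r)^2 − 1] / r = £17,797.70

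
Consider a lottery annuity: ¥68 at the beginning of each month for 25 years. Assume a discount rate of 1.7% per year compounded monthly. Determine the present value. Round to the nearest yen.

¥16,633

This is an annuity due: 300 payments of ¥68 at the beginning of each month.
Periodic rate r = 0.017/12 per month; n is counted in months.
PV = PMT × [(1 − (1+r)^−n)/r] × (1+r) = 68 × [1 − (1+r)^−300] / r × (1+r) = ¥16,633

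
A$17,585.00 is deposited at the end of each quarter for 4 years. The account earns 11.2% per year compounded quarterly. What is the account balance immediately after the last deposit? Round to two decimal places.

A$348,918.42

This is an ordinary annuity: 16 deposits of A$17,585.00 at the end of each quarter.
Periodic rate r = 0.112/4 per quarter; n is counted in quarters.
FV = PMT × [((1+r)^n − 1)/r] = 17,585 × [(1+r)^16 − 1] / r = A$348,918.42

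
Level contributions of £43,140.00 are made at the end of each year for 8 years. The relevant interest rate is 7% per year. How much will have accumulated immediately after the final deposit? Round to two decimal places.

This is an ordinary annuity: 8 deposits of £43,140.00 at the end of each year.
Periodic rate r = 0.07 per year.
FV = PMT × [((1+r)^n − 1)/r] = 43,140 × [(1+r)^8 − 1] / r = £442,607.88

£442,607.88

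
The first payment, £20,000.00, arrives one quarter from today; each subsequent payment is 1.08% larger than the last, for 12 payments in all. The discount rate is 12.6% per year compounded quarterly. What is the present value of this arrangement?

£208,632.95

Periodic rate r = 0.126/4 per quarter; n is counted in quarters.
Growing ordinary annuity: PV = PMT₁ × [1 − ((1+g)/(1+r))^n] / (r − g) = 20,000 × [1 − ((1+0.0108)/(1+r))^12] / (r − 0.0108) = £208,632.95.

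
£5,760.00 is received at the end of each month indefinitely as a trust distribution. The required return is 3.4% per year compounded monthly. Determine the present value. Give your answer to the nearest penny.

Periodic rate r = 0.034/12 per month.
Level perpetuity: PV = PMT / r = 5,760 / (0.034/12) = £2,032,941.18.

£2,032,941.18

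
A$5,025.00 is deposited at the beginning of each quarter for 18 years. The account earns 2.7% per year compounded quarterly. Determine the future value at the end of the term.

A$467,029.92

This is an annuity due: 72 deposits of A$5,025.00 at the beginning of each quarter.
Periodic rate r = 0.027/4 per quarter; n is counted in quarters.
FV = PMT × [((1+r)^n − 1)/r] × (1+r) = 5,025 × [(1+r)^72 − 1] / r × (1+r) = A$467,029.92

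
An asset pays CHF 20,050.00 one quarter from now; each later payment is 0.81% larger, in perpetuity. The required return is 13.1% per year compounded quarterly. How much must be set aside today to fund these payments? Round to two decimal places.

Periodic rate r = 0.131/4 per quarter.
Growing perpetuity (Gordon): PV = PMT₁ / (r − g) = 20,050 / (r − 0.0081) = CHF 813,387.42.

CHF 813,387.42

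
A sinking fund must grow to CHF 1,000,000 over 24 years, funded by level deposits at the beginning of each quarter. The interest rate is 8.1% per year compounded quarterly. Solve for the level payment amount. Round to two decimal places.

CHF 3,391.52

Level annuity due; solve FV = PMT × [((1+r)^n − 1)/r] × (1+r) for PMT.
Periodic rate r = 0.081/4 per quarter; n is counted in quarters.
With n = 96: PMT = 1,000,000 / ([((1+r)^n − 1)/r] × (1+r)) = CHF 3,391.52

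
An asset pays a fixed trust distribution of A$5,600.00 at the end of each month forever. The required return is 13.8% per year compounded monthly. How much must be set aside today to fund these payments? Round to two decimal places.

A$486,956.52

Periodic rate r = 0.138/12 per month.
Level perpetuity: PV = PMT / r = 5,600 / (0.138/12) = A$486,956.52.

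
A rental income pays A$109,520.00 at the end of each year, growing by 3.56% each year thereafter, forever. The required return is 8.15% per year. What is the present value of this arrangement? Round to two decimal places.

Periodic rate r = 0.0815 per year.
Growing perpetuity (Gordon): PV = PMT₁ / (r − g) = 109,520 / (r − 0.0356) = A$2,386,056.64.

A$2,386,056.64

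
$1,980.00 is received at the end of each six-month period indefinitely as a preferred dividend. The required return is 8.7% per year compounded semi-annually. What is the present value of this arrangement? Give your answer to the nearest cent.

Periodic rate r = 0.087/2 per half-year.
Level perpetuity: PV = PMT / r = 1,980 / (0.087/2) = $45,517.24.

$45,517.24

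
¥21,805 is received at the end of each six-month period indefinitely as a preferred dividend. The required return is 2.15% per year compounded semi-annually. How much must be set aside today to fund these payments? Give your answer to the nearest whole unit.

¥2,028,372

Periodic rate r = 0.0215/2 per half-year.
Level perpetuity: PV = PMT / r = 21,805 / (0.0215/2) = ¥2,028,372.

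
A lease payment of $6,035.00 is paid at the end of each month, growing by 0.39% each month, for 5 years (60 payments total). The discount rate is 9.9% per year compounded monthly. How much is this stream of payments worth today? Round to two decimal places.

Periodic rate r = 0.099/12 per month; n is counted in months.
Growing ordinary annuity: PV = PMT₁ × [1 − ((1+g)/(1+r))^n] / (r − g) = 6,035 × [1 − ((1+0.0039)/(1+r))^60] / (r − 0.0039) = $317,017.12.

$317,017.12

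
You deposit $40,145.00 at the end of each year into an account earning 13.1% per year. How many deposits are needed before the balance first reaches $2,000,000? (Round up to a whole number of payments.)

17 payments

Periodic rate r = 0.131 per year.
Ordinary annuity FV: 2,000,000 = 40,145 × [((1+r)^n − 1)/r].
(1+r)^n = 1 + 2,000,000 × r / 40,145, so n = ln(1 + 2,000,000·r/40,145) / ln(1+r) = 16.40.
Round up to a whole number of payments: n = 17.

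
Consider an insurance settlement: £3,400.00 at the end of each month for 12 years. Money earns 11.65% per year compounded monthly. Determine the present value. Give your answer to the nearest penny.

£263,094.41

This is an ordinary annuity: 144 payments of £3,400.00 at the end of each month.
Periodic rate r = 0.1165/12 per month; n is counted in months.
PV = PMT × [(1 − (1+r)^−n)/r] = 3,400 × [1 − (1+r)^−144] / r = £263,094.41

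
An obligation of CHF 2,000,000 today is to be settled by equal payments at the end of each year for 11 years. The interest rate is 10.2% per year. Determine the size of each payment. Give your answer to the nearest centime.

Level ordinary annuity; solve PV = PMT × [(1 − (1+r)^−n)/r] for PMT.
Periodic rate r = 0.102 per year.
With n = 11: PMT = 2,000,000 / ([(1 − (1+r)^−n)/r]) = CHF 310,767.12

CHF 310,767.12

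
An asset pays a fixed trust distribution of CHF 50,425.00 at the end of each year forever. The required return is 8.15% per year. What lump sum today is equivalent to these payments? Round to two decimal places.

Periodic rate r = 0.0815 per year.
Level perpetuity: PV = PMT / r = 50,425 / (0.0815) = CHF 618,711.66.

CHF 618,711.66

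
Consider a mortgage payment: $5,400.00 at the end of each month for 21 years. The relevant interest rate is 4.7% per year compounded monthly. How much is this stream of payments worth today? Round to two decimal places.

$863,891.15

This is an ordinary annuity: 252 payments of $5,400.00 at the end of each month.
Periodic rate r = 0.047/12 per month; n is counted in months.
PV = PMT × [(1 − (1+r)^−n)/r] = 5,400 × [1 − (1+r)^−252] / r = $863,891.15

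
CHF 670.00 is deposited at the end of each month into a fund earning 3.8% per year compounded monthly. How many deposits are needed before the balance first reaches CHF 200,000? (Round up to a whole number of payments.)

211 payments

Periodic rate r = 0.038/12 per month; n is counted in months.
Ordinary annuity FV: 200,000 = 670 × [((1+r)^n − 1)/r].
(1+r)^n = 1 + 200,000 × r / 670, so n = ln(1 + 200,000·r/670) / ln(1+r) = 210.46.
Round up to a whole number of payments: n = 211.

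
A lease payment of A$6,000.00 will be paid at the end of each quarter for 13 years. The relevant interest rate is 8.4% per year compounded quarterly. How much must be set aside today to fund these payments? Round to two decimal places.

A$188,754.12

This is an ordinary annuity: 52 payments of A$6,000.00 at the end of each quarter.
Periodic rate r = 0.084/4 per quarter; n is counted in quarters.
PV = PMT × [(1 − (1+r)^−n)/r] = 6,000 × [1 − (1+r)^−52] / r = A$188,754.12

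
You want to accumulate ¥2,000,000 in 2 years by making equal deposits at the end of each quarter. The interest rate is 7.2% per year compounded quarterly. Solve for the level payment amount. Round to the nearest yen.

Level ordinary annuity; solve FV = PMT × [((1+r)^n − 1)/r] for PMT.
Periodic rate r = 0.072/4 per quarter; n is counted in quarters.
With n = 8: PMT = 2,000,000 / ([((1+r)^n − 1)/r]) = ¥234,671

¥234,671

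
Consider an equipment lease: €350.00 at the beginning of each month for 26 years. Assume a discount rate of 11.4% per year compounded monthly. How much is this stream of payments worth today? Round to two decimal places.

€35,245.50

This is an annuity due: 312 payments of €350.00 at the beginning of each month.
Periodic rate r = 0.114/12 per month; n is counted in months.
PV = PMT × [(1 − (1+r)^−n)/r] × (1+r) = 350 × [1 − (1+r)^−312] / r × (1+r) = €35,245.50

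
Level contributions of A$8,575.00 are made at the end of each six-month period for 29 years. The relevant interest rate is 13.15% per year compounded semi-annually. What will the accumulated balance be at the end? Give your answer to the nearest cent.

This is an ordinary annuity: 58 deposits of A$8,575.00 at the end of each six-month period.
Periodic rate r = 0.1315/2 per half-year; n is counted in half-years.
FV = PMT × [((1+r)^n − 1)/r] = 8,575 × [(1+r)^58 − 1] / r = A$5,109,785.43

A$5,109,785.43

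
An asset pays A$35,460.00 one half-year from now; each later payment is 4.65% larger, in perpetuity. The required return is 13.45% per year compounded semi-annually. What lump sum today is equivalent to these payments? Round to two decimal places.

Periodic rate r = 0.1345/2 per half-year.
Growing perpetuity (Gordon): PV = PMT₁ / (r − g) = 35,460 / (r − 0.0465) = A$1,708,915.66.

A$1,708,915.66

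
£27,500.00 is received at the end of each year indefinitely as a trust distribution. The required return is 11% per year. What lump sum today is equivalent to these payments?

Periodic rate r = 0.11 per year.
Level perpetuity: PV = PMT / r = 27,500 / (0.11) = £250,000.00.

£250,000.00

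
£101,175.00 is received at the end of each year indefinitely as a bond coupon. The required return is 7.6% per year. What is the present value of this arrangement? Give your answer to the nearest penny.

Periodic rate r = 0.076 per year.
Level perpetuity: PV = PMT / r = 101,175 / (0.076) = £1,331,250.00.

£1,331,250.00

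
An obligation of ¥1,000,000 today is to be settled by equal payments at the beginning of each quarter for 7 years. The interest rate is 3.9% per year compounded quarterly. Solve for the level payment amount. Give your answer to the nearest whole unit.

¥40,588

Level annuity due; solve PV = PMT × [(1 − (1+r)^−n)/r] × (1+r) for PMT.
Periodic rate r = 0.039/4 per quarter; n is counted in quarters.
With n = 28: PMT = 1,000,000 / ([(1 − (1+r)^−n)/r] × (1+r)) = ¥40,588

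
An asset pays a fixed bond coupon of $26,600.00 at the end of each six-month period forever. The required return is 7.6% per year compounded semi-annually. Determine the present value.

Periodic rate r = 0.076/2 per half-year.
Level perpetuity: PV = PMT / r = 26,600 / (0.076/2) = $700,000.00.

$700,000.00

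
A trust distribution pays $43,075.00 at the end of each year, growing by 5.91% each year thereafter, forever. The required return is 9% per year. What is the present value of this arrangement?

$1,394,012.94

Periodic rate r = 0.09 per year.
Growing perpetuity (Gordon): PV = PMT₁ / (r − g) = 43,075 / (r − 0.0591) = $1,394,012.94.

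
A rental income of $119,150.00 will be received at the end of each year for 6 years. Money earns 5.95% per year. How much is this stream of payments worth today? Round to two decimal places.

$586,820.74

This is an ordinary annuity: 6 payments of $119,150.00 at the end of each year.
Periodic rate r = 0.0595 per year.
PV = PMT × [(1 − (1+r)^−n)/r] = 119,150 × [1 − (1+r)^−6] / r = $586,820.74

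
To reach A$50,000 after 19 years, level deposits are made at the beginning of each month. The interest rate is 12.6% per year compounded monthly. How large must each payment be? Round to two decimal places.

A$52.90

Level annuity due; solve FV = PMT × [((1+r)^n − 1)/r] × (1+r) for PMT.
Periodic rate r = 0.126/12 per month; n is counted in months.
With n = 228: PMT = 50,000 / ([((1+r)^n − 1)/r] × (1+r)) = A$52.90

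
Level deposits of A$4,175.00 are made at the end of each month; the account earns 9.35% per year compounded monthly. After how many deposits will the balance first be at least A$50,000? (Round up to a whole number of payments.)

12 payments

Periodic rate r = 0.0935/12 per month; n is counted in months.
Ordinary annuity FV: 50,000 = 4,175 × [((1+r)^n − 1)/r].
(1+r)^n = 1 + 50,000 × r / 4,175, so n = ln(1 + 50,000·r/4,175) / ln(1+r) = 11.49.
Round up to a whole number of payments: n = 12.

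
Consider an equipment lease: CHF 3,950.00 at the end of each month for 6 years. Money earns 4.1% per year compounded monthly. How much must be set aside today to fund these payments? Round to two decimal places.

This is an ordinary annuity: 72 payments of CHF 3,950.00 at the end of each month.
Periodic rate r = 0.041/12 per month; n is counted in months.
PV = PMT × [(1 − (1+r)^−n)/r] = 3,950 × [1 − (1+r)^−72] / r = CHF 251,740.07

CHF 251,740.07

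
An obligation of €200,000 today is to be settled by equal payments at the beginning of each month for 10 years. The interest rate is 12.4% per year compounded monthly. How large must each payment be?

Level annuity due; solve PV = PMT × [(1 − (1+r)^−n)/r] × (1+r) for PMT.
Periodic rate r = 0.124/12 per month; n is counted in months.
With n = 120: PMT = 200,000 / ([(1 − (1+r)^−n)/r] × (1+r)) = €2,886.03

€2,886.03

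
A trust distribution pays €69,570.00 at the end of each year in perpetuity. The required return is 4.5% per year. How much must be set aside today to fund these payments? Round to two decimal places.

Periodic rate r = 0.045 per year.
Level perpetuity: PV = PMT / r = 69,570 / (0.045) = €1,546,000.00.

€1,546,000.00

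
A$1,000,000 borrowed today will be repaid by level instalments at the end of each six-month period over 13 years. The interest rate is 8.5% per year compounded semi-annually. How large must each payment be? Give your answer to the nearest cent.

A$64,283.06

Level ordinary annuity; solve PV = PMT × [(1 − (1+r)^−n)/r] for PMT.
Periodic rate r = 0.085/2 per half-year; n is counted in half-years.
With n = 26: PMT = 1,000,000 / ([(1 − (1+r)^−n)/r]) = A$64,283.06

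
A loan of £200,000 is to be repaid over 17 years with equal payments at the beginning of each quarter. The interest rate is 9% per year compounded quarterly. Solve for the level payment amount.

£5,644.01

Level annuity due; solve PV = PMT × [(1 − (1+r)^−n)/r] × (1+r) for PMT.
Periodic rate r = 0.09/4 per quarter; n is counted in quarters.
With n = 68: PMT = 200,000 / ([(1 − (1+r)^−n)/r] × (1+r)) = £5,644.01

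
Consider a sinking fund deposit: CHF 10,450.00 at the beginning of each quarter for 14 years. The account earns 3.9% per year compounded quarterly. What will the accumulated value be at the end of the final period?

CHF 781,136.72

This is an annuity due: 56 deposits of CHF 10,450.00 at the beginning of each quarter.
Periodic rate r = 0.039/4 per quarter; n is counted in quarters.
FV = PMT × [((1+r)^n − 1)/r] × (1+r) = 10,450 × [(1+r)^56 − 1] / r × (1+r) = CHF 781,136.72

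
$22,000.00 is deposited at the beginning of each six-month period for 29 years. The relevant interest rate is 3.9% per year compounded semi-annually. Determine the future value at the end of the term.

This is an annuity due: 58 deposits of $22,000.00 at the beginning of each six-month period.
Periodic rate r = 0.039/2 per half-year; n is counted in half-years.
FV = PMT × [((1+r)^n − 1)/r] × (1+r) = 22,000 × [(1+r)^58 − 1] / r × (1+r) = $2,375,407.93

$2,375,407.93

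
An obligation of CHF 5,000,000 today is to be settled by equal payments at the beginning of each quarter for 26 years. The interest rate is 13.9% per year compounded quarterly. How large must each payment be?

CHF 172,867.50

Level annuity due; solve PV = PMT × [(1 − (1+r)^−n)/r] × (1+r) for PMT.
Periodic rate r = 0.139/4 per quarter; n is counted in quarters.
With n = 104: PMT = 5,000,000 / ([(1 − (1+r)^−n)/r] × (1+r)) = CHF 172,867.50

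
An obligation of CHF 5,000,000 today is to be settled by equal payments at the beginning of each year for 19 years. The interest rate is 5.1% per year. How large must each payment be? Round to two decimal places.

CHF 396,863.37

Level annuity due; solve PV = PMT × [(1 − (1+r)^−n)/r] × (1+r) for PMT.
Periodic rate r = 0.051 per year.
With n = 19: PMT = 5,000,000 / ([(1 − (1+r)^−n)/r] × (1+r)) = CHF 396,863.37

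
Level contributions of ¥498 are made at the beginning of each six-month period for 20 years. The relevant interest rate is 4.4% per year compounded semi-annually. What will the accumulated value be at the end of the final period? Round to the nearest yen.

¥32,111

This is an annuity due: 40 deposits of ¥498 at the beginning of each six-month period.
Periodic rate r = 0.044/2 per half-year; n is counted in half-years.
FV = PMT × [((1+r)^n − 1)/r] × (1+r) = 498 × [(1+r)^40 − 1] / r × (1+r) = ¥32,111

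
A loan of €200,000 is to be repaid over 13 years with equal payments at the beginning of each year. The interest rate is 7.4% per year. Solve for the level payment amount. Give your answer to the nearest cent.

€22,789.19

Level annuity due; solve PV = PMT × [(1 − (1+r)^−n)/r] × (1+r) for PMT.
Periodic rate r = 0.074 per year.
With n = 13: PMT = 200,000 / ([(1 − (1+r)^−n)/r] × (1+r)) = €22,789.19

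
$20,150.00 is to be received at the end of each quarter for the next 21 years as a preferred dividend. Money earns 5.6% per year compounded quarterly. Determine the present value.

$991,614.89

This is an ordinary annuity: 84 payments of $20,150.00 at the end of each quarter.
Periodic rate r = 0.056/4 per quarter; n is counted in quarters.
PV = PMT × [(1 − (1+r)^−n)/r] = 20,150 × [1 − (1+r)^−84] / r = $991,614.89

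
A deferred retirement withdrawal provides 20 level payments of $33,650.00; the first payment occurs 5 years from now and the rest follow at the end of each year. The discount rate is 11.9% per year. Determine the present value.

Ordinary annuity of 20 payments, first payment at period 5.
Periodic rate r = 0.119 per year.
The ordinary-annuity PV formula values the stream one period before the first payment (period 4); discount that back 4 periods:
PV₀ = 33,650 × [1 − (1+r)^−20] / r × (1+r)^−4 = $161,317.29

$161,317.29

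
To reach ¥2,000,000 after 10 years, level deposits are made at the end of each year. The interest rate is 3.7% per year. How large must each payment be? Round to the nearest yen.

Level ordinary annuity; solve FV = PMT × [((1+r)^n − 1)/r] for PMT.
Periodic rate r = 0.037 per year.
With n = 10: PMT = 2,000,000 / ([((1+r)^n − 1)/r]) = ¥168,913

¥168,913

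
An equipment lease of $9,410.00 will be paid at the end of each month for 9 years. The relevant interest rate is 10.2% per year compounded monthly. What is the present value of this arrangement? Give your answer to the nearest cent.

$663,273.21

This is an ordinary annuity: 108 payments of $9,410.00 at the end of each month.
Periodic rate r = 0.102/12 per month; n is counted in months.
PV = PMT × [(1 − (1+r)^−n)/r] = 9,410 × [1 − (1+r)^−108] / r = $663,273.21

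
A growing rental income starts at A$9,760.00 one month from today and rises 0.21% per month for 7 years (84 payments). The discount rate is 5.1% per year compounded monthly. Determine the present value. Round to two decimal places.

Periodic rate r = 0.051/12 per month; n is counted in months.
Growing ordinary annuity: PV = PMT₁ × [1 − ((1+g)/(1+r))^n] / (r − g) = 9,760 × [1 − ((1+0.0021)/(1+r))^84] / (r − 0.0021) = A$747,904.60.

A$747,904.60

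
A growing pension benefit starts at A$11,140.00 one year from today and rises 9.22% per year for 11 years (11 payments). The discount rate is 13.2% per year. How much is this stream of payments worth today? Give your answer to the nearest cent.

Periodic rate r = 0.132 per year.
Growing ordinary annuity: PV = PMT₁ × [1 − ((1+g)/(1+r))^n] / (r − g) = 11,140 × [1 − ((1+0.0922)/(1+r))^11] / (r − 0.0922) = A$91,093.70.

A$91,093.70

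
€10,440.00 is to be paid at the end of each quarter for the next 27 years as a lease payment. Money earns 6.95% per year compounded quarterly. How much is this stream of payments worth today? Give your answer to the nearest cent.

€507,361.28

This is an ordinary annuity: 108 payments of €10,440.00 at the end of each quarter.
Periodic rate r = 0.0695/4 per quarter; n is counted in quarters.
PV = PMT × [(1 − (1+r)^−n)/r] = 10,440 × [1 − (1+r)^−108] / r = €507,361.28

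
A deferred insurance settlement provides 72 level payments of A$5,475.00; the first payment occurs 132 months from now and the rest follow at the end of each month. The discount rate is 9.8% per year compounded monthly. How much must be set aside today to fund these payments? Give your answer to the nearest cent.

Ordinary annuity of 72 payments, first payment at period 132.
Periodic rate r = 0.098/12 per month; n is counted in months.
The ordinary-annuity PV formula values the stream one period before the first payment (period 131); discount that back 131 periods:
PV₀ = 5,475 × [1 − (1+r)^−72] / r × (1+r)^−131 = A$102,385.29

A$102,385.29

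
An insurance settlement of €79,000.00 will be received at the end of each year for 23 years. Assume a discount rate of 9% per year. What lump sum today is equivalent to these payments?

This is an ordinary annuity: 23 payments of €79,000.00 at the end of each year.
Periodic rate r = 0.09 per year.
PV = PMT × [(1 − (1+r)^−n)/r] = 79,000 × [1 − (1+r)^−23] / r = €756,836.34

€756,836.34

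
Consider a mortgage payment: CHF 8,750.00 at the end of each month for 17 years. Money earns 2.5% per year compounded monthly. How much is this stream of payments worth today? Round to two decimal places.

This is an ordinary annuity: 204 payments of CHF 8,750.00 at the end of each month.
Periodic rate r = 0.025/12 per month; n is counted in months.
PV = PMT × [(1 − (1+r)^−n)/r] = 8,750 × [1 − (1+r)^−204] / r = CHF 1,452,952.72

CHF 1,452,952.72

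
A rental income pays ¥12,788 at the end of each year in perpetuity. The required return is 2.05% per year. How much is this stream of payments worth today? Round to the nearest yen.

¥623,805

Periodic rate r = 0.0205 per year.
Level perpetuity: PV = PMT / r = 12,788 / (0.0205) = ¥623,805.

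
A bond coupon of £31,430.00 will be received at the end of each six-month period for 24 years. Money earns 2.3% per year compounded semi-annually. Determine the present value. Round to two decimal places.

£1,154,400.36

This is an ordinary annuity: 48 payments of £31,430.00 at the end of each six-month period.
Periodic rate r = 0.023/2 per half-year; n is counted in half-years.
PV = PMT × [(1 − (1+r)^−n)/r] = 31,430 × [1 − (1+r)^−48] / r = £1,154,400.36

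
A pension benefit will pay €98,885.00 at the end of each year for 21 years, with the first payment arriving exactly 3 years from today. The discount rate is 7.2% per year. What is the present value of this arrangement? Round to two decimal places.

€917,576.23

Ordinary annuity of 21 payments, first payment at period 3.
Periodic rate r = 0.072 per year.
The ordinary-annuity PV formula values the stream one period before the first payment (period 2); discount that back 2 periods:
PV₀ = 98,885 × [1 − (1+r)^−21] / r × (1+r)^−2 = €917,576.23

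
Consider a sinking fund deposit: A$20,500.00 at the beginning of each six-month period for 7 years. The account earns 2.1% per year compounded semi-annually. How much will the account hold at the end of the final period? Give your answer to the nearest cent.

A$310,662.76

This is an annuity due: 14 deposits of A$20,500.00 at the beginning of each six-month period.
Periodic rate r = 0.021/2 per half-year; n is counted in half-years.
FV = PMT × [((1+r)^n − 1)/r] × (1+r) = 20,500 × [(1+r)^14 − 1] / r × (1+r) = A$310,662.76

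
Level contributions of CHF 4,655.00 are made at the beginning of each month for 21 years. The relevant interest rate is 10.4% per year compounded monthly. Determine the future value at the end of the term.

This is an annuity due: 252 deposits of CHF 4,655.00 at the beginning of each month.
Periodic rate r = 0.104/12 per month; n is counted in months.
FV = PMT × [((1+r)^n − 1)/r] × (1+r) = 4,655 × [(1+r)^252 − 1] / r × (1+r) = CHF 4,225,039.61

CHF 4,225,039.61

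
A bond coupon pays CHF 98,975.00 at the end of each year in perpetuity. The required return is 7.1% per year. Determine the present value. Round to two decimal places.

Periodic rate r = 0.071 per year.
Level perpetuity: PV = PMT / r = 98,975 / (0.071) = CHF 1,394,014.08.

CHF 1,394,014.08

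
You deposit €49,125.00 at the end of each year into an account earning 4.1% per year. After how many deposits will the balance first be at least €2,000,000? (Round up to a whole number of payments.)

Periodic rate r = 0.041 per year.
Ordinary annuity FV: 2,000,000 = 49,125 × [((1+r)^n − 1)/r].
(1+r)^n = 1 + 2,000,000 × r / 49,125, so n = ln(1 + 2,000,000·r/49,125) / ln(1+r) = 24.43.
Round up to a whole number of payments: n = 25.

25 payments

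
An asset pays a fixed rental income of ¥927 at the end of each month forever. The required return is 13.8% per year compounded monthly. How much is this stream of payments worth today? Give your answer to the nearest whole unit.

Periodic rate r = 0.138/12 per month.
Level perpetuity: PV = PMT / r = 927 / (0.138/12) = ¥80,609.

¥80,609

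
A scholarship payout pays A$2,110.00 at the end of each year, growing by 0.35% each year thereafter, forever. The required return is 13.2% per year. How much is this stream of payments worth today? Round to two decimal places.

Periodic rate r = 0.132 per year.
Growing perpetuity (Gordon): PV = PMT₁ / (r − g) = 2,110 / (r − 0.0035) = A$16,420.23.

A$16,420.23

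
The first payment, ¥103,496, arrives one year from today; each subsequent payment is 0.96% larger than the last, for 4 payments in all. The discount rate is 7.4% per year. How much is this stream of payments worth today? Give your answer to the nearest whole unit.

Periodic rate r = 0.074 per year.
Growing ordinary annuity: PV = PMT₁ × [1 − ((1+g)/(1+r))^n] / (r − g) = 103,496 × [1 − ((1+0.0096)/(1+r))^4] / (r − 0.0096) = ¥352,155.

¥352,155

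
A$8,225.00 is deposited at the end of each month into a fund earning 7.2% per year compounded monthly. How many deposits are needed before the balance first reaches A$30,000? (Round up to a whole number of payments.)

Periodic rate r = 0.072/12 per month; n is counted in months.
Ordinary annuity FV: 30,000 = 8,225 × [((1+r)^n − 1)/r].
(1+r)^n = 1 + 30,000 × r / 8,225, so n = ln(1 + 30,000·r/8,225) / ln(1+r) = 3.62.
Round up to a whole number of payments: n = 4.

4 payments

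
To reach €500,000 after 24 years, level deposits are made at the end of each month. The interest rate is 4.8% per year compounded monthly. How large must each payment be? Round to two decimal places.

€927.11

Level ordinary annuity; solve FV = PMT × [((1+r)^n − 1)/r] for PMT.
Periodic rate r = 0.048/12 per month; n is counted in months.
With n = 288: PMT = 500,000 / ([((1+r)^n − 1)/r]) = €927.11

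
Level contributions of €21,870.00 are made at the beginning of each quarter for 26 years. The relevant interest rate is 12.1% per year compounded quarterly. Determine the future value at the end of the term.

This is an annuity due: 104 deposits of €21,870.00 at the beginning of each quarter.
Periodic rate r = 0.121/4 per quarter; n is counted in quarters.
FV = PMT × [((1+r)^n − 1)/r] × (1+r) = 21,870 × [(1+r)^104 − 1] / r × (1+r) = €15,778,532.85

€15,778,532.85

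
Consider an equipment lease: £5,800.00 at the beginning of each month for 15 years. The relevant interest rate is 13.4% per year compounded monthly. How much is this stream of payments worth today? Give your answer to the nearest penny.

This is an annuity due: 180 payments of £5,800.00 at the beginning of each month.
Periodic rate r = 0.134/12 per month; n is counted in months.
PV = PMT × [(1 − (1+r)^−n)/r] × (1+r) = 5,800 × [1 − (1+r)^−180] / r × (1+r) = £454,043.44

£454,043.44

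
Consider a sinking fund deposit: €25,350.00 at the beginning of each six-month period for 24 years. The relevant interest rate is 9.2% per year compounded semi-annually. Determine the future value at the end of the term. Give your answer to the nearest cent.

This is an annuity due: 48 deposits of €25,350.00 at the beginning of each six-month period.
Periodic rate r = 0.092/2 per half-year; n is counted in half-years.
FV = PMT × [((1+r)^n − 1)/r] × (1+r) = 25,350 × [(1+r)^48 − 1] / r × (1+r) = €4,415,541.17

€4,415,541.17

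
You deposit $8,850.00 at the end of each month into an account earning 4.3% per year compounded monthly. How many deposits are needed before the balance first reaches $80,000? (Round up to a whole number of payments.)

Periodic rate r = 0.043/12 per month; n is counted in months.
Ordinary annuity FV: 80,000 = 8,850 × [((1+r)^n − 1)/r].
(1+r)^n = 1 + 80,000 × r / 8,850, so n = ln(1 + 80,000·r/8,850) / ln(1+r) = 8.91.
Round up to a whole number of payments: n = 9.

9 payments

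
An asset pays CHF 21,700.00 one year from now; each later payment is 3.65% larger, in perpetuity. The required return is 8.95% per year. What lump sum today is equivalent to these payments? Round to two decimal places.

Periodic rate r = 0.0895 per year.
Growing perpetuity (Gordon): PV = PMT₁ / (r − g) = 21,700 / (r − 0.0365) = CHF 409,433.96.

CHF 409,433.96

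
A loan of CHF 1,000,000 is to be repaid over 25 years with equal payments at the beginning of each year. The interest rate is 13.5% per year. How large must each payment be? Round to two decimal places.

Level annuity due; solve PV = PMT × [(1 − (1+r)^−n)/r] × (1+r) for PMT.
Periodic rate r = 0.135 per year.
With n = 25: PMT = 1,000,000 / ([(1 − (1+r)^−n)/r] × (1+r)) = CHF 124,180.63

CHF 124,180.63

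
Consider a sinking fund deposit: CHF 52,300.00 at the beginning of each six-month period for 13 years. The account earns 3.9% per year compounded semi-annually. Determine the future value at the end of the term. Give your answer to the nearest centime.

CHF 1,783,399.72

This is an annuity due: 26 deposits of CHF 52,300.00 at the beginning of each six-month period.
Periodic rate r = 0.039/2 per half-year; n is counted in half-years.
FV = PMT × [((1+r)^n − 1)/r] × (1+r) = 52,300 × [(1+r)^26 − 1] / r × (1+r) = CHF 1,783,399.72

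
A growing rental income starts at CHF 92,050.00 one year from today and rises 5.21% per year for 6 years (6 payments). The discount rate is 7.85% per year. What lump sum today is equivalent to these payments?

Periodic rate r = 0.0785 per year.
Growing ordinary annuity: PV = PMT₁ × [1 − ((1+g)/(1+r))^n] / (r − g) = 92,050 × [1 − ((1+0.0521)/(1+r))^6] / (r − 0.0521) = CHF 481,765.83.

CHF 481,765.83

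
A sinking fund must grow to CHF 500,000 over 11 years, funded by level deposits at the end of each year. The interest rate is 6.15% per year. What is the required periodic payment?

Level ordinary annuity; solve FV = PMT × [((1+r)^n − 1)/r] for PMT.
Periodic rate r = 0.0615 per year.
With n = 11: PMT = 500,000 / ([((1+r)^n − 1)/r]) = CHF 33,133.72

CHF 33,133.72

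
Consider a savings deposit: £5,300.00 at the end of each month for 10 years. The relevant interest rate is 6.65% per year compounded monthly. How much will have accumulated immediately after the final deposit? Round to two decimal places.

This is an ordinary annuity: 120 deposits of £5,300.00 at the end of each month.
Periodic rate r = 0.0665/12 per month; n is counted in months.
FV = PMT × [((1+r)^n − 1)/r] = 5,300 × [(1+r)^120 − 1] / r = £899,891.27

£899,891.27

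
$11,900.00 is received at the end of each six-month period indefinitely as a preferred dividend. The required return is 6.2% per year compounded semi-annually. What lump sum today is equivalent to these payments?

Periodic rate r = 0.062/2 per half-year.
Level perpetuity: PV = PMT / r = 11,900 / (0.062/2) = $383,870.97.

$383,870.97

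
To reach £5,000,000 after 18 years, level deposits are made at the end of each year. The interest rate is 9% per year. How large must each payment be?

£121,061.45

Level ordinary annuity; solve FV = PMT × [((1+r)^n − 1)/r] for PMT.
Periodic rate r = 0.09 per year.
With n = 18: PMT = 5,000,000 / ([((1+r)^n − 1)/r]) = £121,061.45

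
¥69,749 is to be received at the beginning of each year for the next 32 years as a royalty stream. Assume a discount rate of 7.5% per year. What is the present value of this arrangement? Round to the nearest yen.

This is an annuity due: 32 payments of ¥69,749 at the beginning of each year.
Periodic rate r = 0.075 per year.
PV = PMT × [(1 − (1+r)^−n)/r] × (1+r) = 69,749 × [1 − (1+r)^−32] / r × (1+r) = ¥900,923

¥900,923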